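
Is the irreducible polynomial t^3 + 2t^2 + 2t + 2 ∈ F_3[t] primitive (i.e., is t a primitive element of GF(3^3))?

No

Write f(t) = t^3 + 2t^2 + 2t + 2.
|GF(3^3)^×| = 3^3 − 1 = 26. Prime factorization: 26 = 2·13.
f is primitive ⇔ t has order 26 in GF(3)[t]/(f), i.e. t^(26/q) ≠ 1 for each prime q | 26.
t^(13) mod f = 1
t^(2) mod f = t^2.
Since t^(13) = 1, the order of t divides 13 < 26; not primitive.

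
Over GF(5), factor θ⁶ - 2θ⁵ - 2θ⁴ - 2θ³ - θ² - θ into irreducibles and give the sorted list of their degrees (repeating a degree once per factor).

Write h(θ) = θ⁶ - 2θ⁵ - 2θ⁴ - 2θ³ - θ² - θ.
Roots in GF(5): h(0) = 0 → root; h(1) = 3; h(2) = 1; h(3) = 0 → root; h(4) = 3.
Linear factors from roots: (θ), (θ + 2).
Complete factorization: h(θ) = (θ)·(θ + 2)·(θ² - 2θ - 2)·(θ² - 2θ - 1).
Factor degrees with multiplicity: 1 + 1 + 2 + 2 = 6.

1, 1, 2, 2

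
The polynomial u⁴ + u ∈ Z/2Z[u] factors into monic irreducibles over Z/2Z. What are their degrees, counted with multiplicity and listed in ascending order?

1, 1, 2

Write h(u) = u⁴ + u.
Roots in Z/2Z: h(0) = 0 → root; h(1) = 0 → root.
Linear factors from roots: (u), (u + 1).
Complete factorization: h(u) = (u)·(u + 1)·(u² + u + 1).
Factor degrees with multiplicity: 1 + 1 + 2 = 4.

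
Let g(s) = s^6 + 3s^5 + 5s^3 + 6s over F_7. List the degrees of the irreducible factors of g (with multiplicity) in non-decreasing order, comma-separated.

1, 1, 4

Linear factors from roots: (s), (s + 2).
Complete factorization: g(s) = (s)·(s + 2)·(s^4 + s^3 + 5s^2 + 2s + 3).
Factor degrees with multiplicity: 1 + 1 + 4 = 6.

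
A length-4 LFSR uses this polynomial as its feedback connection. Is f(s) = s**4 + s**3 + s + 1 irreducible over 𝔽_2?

Check for roots in 𝔽_2: f(0) = 1; f(1) = 0 → root.
f(1) = 0, so (s − 1) divides f(s); f is reducible.

No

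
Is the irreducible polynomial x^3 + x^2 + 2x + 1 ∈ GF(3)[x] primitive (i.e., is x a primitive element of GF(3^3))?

Yes

Write f(x) = x^3 + x^2 + 2x + 1.
|GF(3^3)^×| = 3^3 − 1 = 26. Prime factorization: 26 = 2·13.
f is primitive ⇔ x has order 26 in GF(3)[x]/(f), i.e. x^(26/q) ≠ 1 for each prime q | 26.
x^(13) mod f = 2.
x^(2) mod f = x^2.
None equal 1, so x has full order 26; f is primitive.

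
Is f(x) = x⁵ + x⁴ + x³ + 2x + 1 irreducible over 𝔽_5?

Yes

Check for roots in 𝔽_5: f(0) = 1; f(1) = 1; f(2) = 1; f(3) = 3; f(4) = 3.
No roots, so no linear factors.
Degree-2 irreducible divisors: test the 10 monic irreducibles of degree 2 over GF(5).
None of them divide f (all give nonzero remainder).
No irreducible factor of degree ≤ 2 exists, so f is irreducible over GF(5).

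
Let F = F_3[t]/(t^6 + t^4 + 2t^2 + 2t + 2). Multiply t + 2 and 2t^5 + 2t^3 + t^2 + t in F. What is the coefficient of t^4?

0

Multiply in F_3[t]: (t + 2)·(2t^5 + 2t^3 + t^2 + t) = 2t^6 + t^5 + 2t^4 + 2t^3 + 2t.
Reduce using t^6 ≡ 2t^4 + t^2 + t + 1 (mod t^6 + t^4 + 2t^2 + 2t + 2).
Reduced: t^5 + 2t^3 + 2t^2 + t + 2.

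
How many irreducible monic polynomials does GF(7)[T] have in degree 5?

3360

Gauss's count: N_{7}(5) = (1/5) Σ_{d|5} μ(5/d)·7^d.
Divisors of 5: 1, 5; μ(5/d) for each: -1, 1.
Σ = − 7^1 + 7^5 = 16800.
N = 16800/5 = 3360.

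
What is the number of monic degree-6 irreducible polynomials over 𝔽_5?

By the necklace-counting formula, N_5(6) = (1/6) Σ_{d|6} μ(6/d)·5^d.
Divisors of 6: 1, 2, 3, 6; μ(6/d) for each: 1, -1, -1, 1.
Σ = 5^1 − 5^2 − 5^3 + 5^6 = 15480.
N = 15480/6 = 2580.

2580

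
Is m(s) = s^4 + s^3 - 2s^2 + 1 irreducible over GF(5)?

Check for roots in GF(5): m(0) = 1; m(1) = 1; m(2) = 2; m(3) = 1; m(4) = 4.
No roots, so no linear factors.
Degree-2 irreducible divisors: test the 10 monic irreducibles of degree 2 over GF(5).
None of them divide m (all give nonzero remainder).
No irreducible factor of degree ≤ 2 exists, so m is irreducible over GF(5).

Yes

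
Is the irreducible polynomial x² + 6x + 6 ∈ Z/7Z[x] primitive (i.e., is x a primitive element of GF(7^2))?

No

Write f(x) = x² + 6x + 6.
|GF(7^2)^×| = 7^2 − 1 = 48. Prime factorization: 48 = 2^4·3.
f is primitive ⇔ x has order 48 in GF(7)[x]/(f), i.e. x^(48/q) ≠ 1 for each prime q | 48.
x^(24) mod f = 6.
x^(16) mod f = 1
Since x^(16) = 1, the order of x divides 16 < 48; not primitive.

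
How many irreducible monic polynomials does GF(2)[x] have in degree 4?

x^(2^4) − x is the product of all monic irreducibles of degree dividing 4; Möbius inversion gives N = (1/4) Σ μ(4/d)·2^d.
Divisors of 4: 1, 2, 4; μ(4/d) for each: 0, -1, 1.
Σ = − 2^2 + 2^4 = 12.
N = 12/4 = 3.

3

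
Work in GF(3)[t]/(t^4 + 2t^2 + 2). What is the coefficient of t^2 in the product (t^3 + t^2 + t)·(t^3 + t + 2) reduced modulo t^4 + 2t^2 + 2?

Multiply in GF(3)[t]: (t^3 + t^2 + t)·(t^3 + t + 2) = t^6 + t^5 + 2t^4 + 2t.
Reduce using t^4 ≡ t^2 + 1 (mod t^4 + 2t^2 + 2).
Reduced: t^3 + t^2.

1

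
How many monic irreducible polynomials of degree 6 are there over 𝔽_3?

116

The number of monic irreducibles of degree 6 over GF(3) is (1/6)·Σ_{d∣6} μ(6/d) 3^d.
Divisors of 6: 1, 2, 3, 6; μ(6/d) for each: 1, -1, -1, 1.
Σ = 3^1 − 3^2 − 3^3 + 3^6 = 696.
N = 696/6 = 116.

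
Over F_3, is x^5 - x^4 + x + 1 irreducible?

Yes

Write P(x) = x^5 - x^4 + x + 1.
Check for roots in F_3: P(0) = 1; P(1) = 2; P(2) = 1.
No roots, so no linear factors.
Monic irreducibles of degree 2 over GF(3): x^2 + 1, x^2 + x - 1, x^2 - x - 1.
None of them divide P (all give nonzero remainder).
No irreducible factor of degree ≤ 2 exists, so P is irreducible over GF(3).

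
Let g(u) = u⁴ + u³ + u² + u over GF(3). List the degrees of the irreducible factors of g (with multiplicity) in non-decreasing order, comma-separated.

1, 1, 2

Roots in GF(3): g(0) = 0 → root; g(1) = 1; g(2) = 0 → root.
Linear factors from roots: (u), (u + 1).
Complete factorization: g(u) = (u)·(u + 1)·(u² + 1).
Factor degrees with multiplicity: 1 + 1 + 2 = 4.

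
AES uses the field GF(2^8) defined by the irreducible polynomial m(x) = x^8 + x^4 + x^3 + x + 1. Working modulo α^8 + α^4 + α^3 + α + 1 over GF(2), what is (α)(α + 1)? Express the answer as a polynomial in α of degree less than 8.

α^2 + α

Multiply in GF(2)[α]: (α)·(α + 1) = α^2 + α.
Reduced: α^2 + α.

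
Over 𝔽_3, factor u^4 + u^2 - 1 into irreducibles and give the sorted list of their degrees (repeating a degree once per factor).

Write g(u) = u^4 + u^2 - 1.
Roots in 𝔽_3: g(0) = 2; g(1) = 1; g(2) = 1.
Complete factorization: g(u) = (u^4 + u^2 - 1).
Factor degrees with multiplicity: 4 = 4.

4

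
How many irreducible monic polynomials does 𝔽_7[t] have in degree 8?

x^(7^8) − x is the product of all monic irreducibles of degree dividing 8; Möbius inversion gives N = (1/8) Σ μ(8/d)·7^d.
Divisors of 8: 1, 2, 4, 8; μ(8/d) for each: 0, 0, -1, 1.
Σ = − 7^4 + 7^8 = 5762400.
N = 5762400/8 = 720300.

720300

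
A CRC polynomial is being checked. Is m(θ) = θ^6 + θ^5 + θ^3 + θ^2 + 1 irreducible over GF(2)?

Check for roots in GF(2): m(0) = 1; m(1) = 1.
No roots, so no linear factors.
Monic irreducibles of degree 2 over GF(2): θ^2 + θ + 1.
None of them divide m (all give nonzero remainder).
Monic irreducibles of degree 3 over GF(2): θ^3 + θ + 1, θ^3 + θ^2 + 1.
None of them divide m (all give nonzero remainder).
No irreducible factor of degree ≤ 3 exists, so m is irreducible over GF(2).

Yes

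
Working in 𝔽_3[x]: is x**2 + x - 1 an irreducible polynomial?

Yes

Write m(x) = x**2 + x - 1.
Check for roots in 𝔽_3: m(0) = 2; m(1) = 1; m(2) = 2.
No roots. A degree-2 polynomial over a field with no linear factor is irreducible.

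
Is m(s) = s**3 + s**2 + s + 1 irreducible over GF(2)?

No

Check for roots in GF(2): m(0) = 1; m(1) = 0 → root.
m(1) = 0, so (s − 1) divides m(s); m is reducible.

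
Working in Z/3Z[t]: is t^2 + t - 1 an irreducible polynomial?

Write f(t) = t^2 + t - 1.
Check for roots in Z/3Z: f(0) = 2; f(1) = 1; f(2) = 2.
No roots. A degree-2 polynomial over a field with no linear factor is irreducible.

Yes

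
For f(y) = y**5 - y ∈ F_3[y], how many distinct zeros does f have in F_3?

3

Evaluate at each of the 3 elements of F_3:
f(0) = 0 → root; f(1) = 0 → root; f(2) = 0 → root.
Roots: {0, 1, 2}.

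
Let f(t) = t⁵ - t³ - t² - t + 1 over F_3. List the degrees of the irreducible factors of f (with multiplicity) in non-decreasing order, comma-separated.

Roots in F_3: f(0) = 1; f(1) = 2; f(2) = 1.
Complete factorization: f(t) = (t⁵ - t³ - t² - t + 1).
Factor degrees with multiplicity: 5 = 5.

5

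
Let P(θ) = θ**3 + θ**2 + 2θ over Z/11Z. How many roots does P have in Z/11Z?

3

Evaluate at each of the 11 elements of Z/11Z:
P(0) = 0 → root; P(1) = 4; P(2) = 5; P(3) = 9; P(4) = 0 → root; P(5) = 6; P(6) = 0 → root; P(7) = 10; P(8) = 9; P(9) = 3; P(10) = 9.
Roots: {0, 4, 6}.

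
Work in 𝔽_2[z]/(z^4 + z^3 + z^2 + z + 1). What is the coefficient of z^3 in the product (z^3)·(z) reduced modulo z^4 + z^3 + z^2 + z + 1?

1

Multiply in 𝔽_2[z]: (z^3)·(z) = z^4.
Reduce using z^4 ≡ z^3 + z^2 + z + 1 (mod z^4 + z^3 + z^2 + z + 1).
Reduced: z^3 + z^2 + z + 1.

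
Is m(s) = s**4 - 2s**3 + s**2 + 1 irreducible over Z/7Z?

Yes

Check for roots in Z/7Z: m(0) = 1; m(1) = 1; m(2) = 5; m(3) = 2; m(4) = 5; m(5) = 2; m(6) = 5.
No roots, so no linear factors.
Degree-2 irreducible divisors: test the 21 monic irreducibles of degree 2 over GF(7).
None of them divide m (all give nonzero remainder).
No irreducible factor of degree ≤ 2 exists, so m is irreducible over GF(7).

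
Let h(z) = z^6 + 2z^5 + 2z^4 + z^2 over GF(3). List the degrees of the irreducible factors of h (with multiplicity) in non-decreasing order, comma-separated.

1, 1, 1, 3

Roots in GF(3): h(0) = 0 → root; h(1) = 0 → root; h(2) = 2.
Linear factors from roots: (z), (z + 2).
Complete factorization: h(z) = (z + 2)·(z)^2·(z^3 + 2z + 2).
Factor degrees with multiplicity: 1 + 1 + 1 + 3 = 6.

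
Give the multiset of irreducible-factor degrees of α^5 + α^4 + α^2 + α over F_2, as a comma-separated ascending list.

1, 1, 1, 2

Write g(α) = α^5 + α^4 + α^2 + α.
Roots in F_2: g(0) = 0 → root; g(1) = 0 → root.
Linear factors from roots: (α), (α + 1).
Complete factorization: g(α) = (α)·(α + 1)^2·(α^2 + α + 1).
Factor degrees with multiplicity: 1 + 1 + 1 + 2 = 5.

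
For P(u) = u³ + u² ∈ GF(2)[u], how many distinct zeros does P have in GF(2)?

Evaluate at each of the 2 elements of GF(2):
P(0) = 0 → root; P(1) = 0 → root.
Roots: {0, 1}.

2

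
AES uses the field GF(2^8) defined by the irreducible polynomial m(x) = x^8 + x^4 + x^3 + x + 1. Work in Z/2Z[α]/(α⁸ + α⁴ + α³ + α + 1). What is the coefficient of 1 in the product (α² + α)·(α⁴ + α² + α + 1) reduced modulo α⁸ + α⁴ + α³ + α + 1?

Multiply in Z/2Z[α]: (α² + α)·(α⁴ + α² + α + 1) = α⁶ + α⁵ + α⁴ + α.
Reduced: α⁶ + α⁵ + α⁴ + α.

0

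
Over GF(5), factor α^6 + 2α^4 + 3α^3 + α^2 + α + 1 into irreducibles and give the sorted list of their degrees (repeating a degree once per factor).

1, 2, 3

Write g(α) = α^6 + 2α^4 + 3α^3 + α^2 + α + 1.
Roots in GF(5): g(0) = 1; g(1) = 4; g(2) = 2; g(3) = 0 → root; g(4) = 1.
Linear factors from roots: (α + 2).
Complete factorization: g(α) = (α + 2)·(α^2 + 2α + 4)·(α^3 + α^2 + 2).
Factor degrees with multiplicity: 1 + 2 + 3 = 6.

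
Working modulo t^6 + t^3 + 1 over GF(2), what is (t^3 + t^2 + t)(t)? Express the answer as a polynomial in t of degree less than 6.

t^4 + t^3 + t^2

Multiply in GF(2)[t]: (t^3 + t^2 + t)·(t) = t^4 + t^3 + t^2.
Reduced: t^4 + t^3 + t^2.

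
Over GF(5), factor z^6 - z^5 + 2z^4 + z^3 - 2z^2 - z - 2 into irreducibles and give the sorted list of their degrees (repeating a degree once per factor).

1, 1, 2, 2

Write g(z) = z^6 - z^5 + 2z^4 + z^3 - 2z^2 - z - 2.
Roots in GF(5): g(0) = 3; g(1) = 3; g(2) = 0 → root; g(3) = 2; g(4) = 0 → root.
Linear factors from roots: (z - 2), (z + 1).
Complete factorization: g(z) = (z + 1)·(z - 2)·(z^2 + 2z - 1)·(z^2 - 2z - 1).
Factor degrees with multiplicity: 1 + 1 + 2 + 2 = 6.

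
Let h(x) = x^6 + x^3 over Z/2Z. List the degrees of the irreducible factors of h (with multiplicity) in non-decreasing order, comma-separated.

Roots in Z/2Z: h(0) = 0 → root; h(1) = 0 → root.
Linear factors from roots: (x), (x + 1).
Complete factorization: h(x) = (x + 1)·(x)^3·(x^2 + x + 1).
Factor degrees with multiplicity: 1 + 1 + 1 + 1 + 2 = 6.

1, 1, 1, 1, 2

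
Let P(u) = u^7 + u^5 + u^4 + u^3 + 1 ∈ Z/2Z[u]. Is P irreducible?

Yes

Check for roots in Z/2Z: P(0) = 1; P(1) = 1.
No roots, so no linear factors.
Monic irreducibles of degree 2 over GF(2): u^2 + u + 1.
None of them divide P (all give nonzero remainder).
Monic irreducibles of degree 3 over GF(2): u^3 + u + 1, u^3 + u^2 + 1.
None of them divide P (all give nonzero remainder).
No irreducible factor of degree ≤ 3 exists, so P is irreducible over GF(2).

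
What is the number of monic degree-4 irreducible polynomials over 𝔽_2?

3

The number of monic irreducibles of degree 4 over GF(2) is (1/4)·Σ_{d∣4} μ(4/d) 2^d.
Divisors of 4: 1, 2, 4; μ(4/d) for each: 0, -1, 1.
Σ = − 2^2 + 2^4 = 12.
N = 12/4 = 3.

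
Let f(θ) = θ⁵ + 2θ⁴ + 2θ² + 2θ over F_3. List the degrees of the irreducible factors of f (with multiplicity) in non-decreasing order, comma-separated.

Roots in F_3: f(0) = 0 → root; f(1) = 1; f(2) = 1.
Linear factors from roots: (θ).
Complete factorization: f(θ) = (θ)·(θ² + 1)·(θ² + 2θ + 2).
Factor degrees with multiplicity: 1 + 2 + 2 = 5.

1, 2, 2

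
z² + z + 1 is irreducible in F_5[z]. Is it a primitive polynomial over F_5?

No

Write f(z) = z² + z + 1.
|GF(5^2)^×| = 5^2 − 1 = 24. Prime factorization: 24 = 2^3·3.
f is primitive ⇔ z has order 24 in GF(5)[z]/(f), i.e. z^(24/q) ≠ 1 for each prime q | 24.
z^(12) mod f = 1
z^(8) mod f = 4z + 4.
Since z^(12) = 1, the order of z divides 12 < 24; not primitive.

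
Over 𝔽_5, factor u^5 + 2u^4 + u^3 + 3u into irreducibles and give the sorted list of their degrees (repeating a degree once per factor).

1, 2, 2

Write f(u) = u^5 + 2u^4 + u^3 + 3u.
Roots in 𝔽_5: f(0) = 0 → root; f(1) = 2; f(2) = 3; f(3) = 1; f(4) = 2.
Linear factors from roots: (u).
Complete factorization: f(u) = (u)·(u^2 + 3u + 3)·(u^2 + 4u + 1).
Factor degrees with multiplicity: 1 + 2 + 2 = 5.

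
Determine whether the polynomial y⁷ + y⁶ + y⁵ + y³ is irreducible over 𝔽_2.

Write m(y) = y⁷ + y⁶ + y⁵ + y³.
Check for roots in 𝔽_2: m(0) = 0 → root; m(1) = 0 → root.
m(0) = 0, so (y) divides m(y); m is reducible.

No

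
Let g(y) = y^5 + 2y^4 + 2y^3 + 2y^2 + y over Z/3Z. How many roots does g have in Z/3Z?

2

Evaluate at each of the 3 elements of Z/3Z:
g(0) = 0 → root; g(1) = 2; g(2) = 0 → root.
Roots: {0, 2}.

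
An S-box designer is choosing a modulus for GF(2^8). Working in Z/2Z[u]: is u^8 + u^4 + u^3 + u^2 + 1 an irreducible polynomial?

Write f(u) = u^8 + u^4 + u^3 + u^2 + 1.
Check for roots in Z/2Z: f(0) = 1; f(1) = 1.
No roots, so no linear factors.
Monic irreducibles of degree 2 over GF(2): u^2 + u + 1.
None of them divide f (all give nonzero remainder).
Monic irreducibles of degree 3 over GF(2): u^3 + u + 1, u^3 + u^2 + 1.
None of them divide f (all give nonzero remainder).
Monic irreducibles of degree 4 over GF(2): u^4 + u + 1, u^4 + u^3 + 1, u^4 + u^3 + u^2 + u + 1.
None of them divide f (all give nonzero remainder).
No irreducible factor of degree ≤ 4 exists, so f is irreducible over GF(2).

Yes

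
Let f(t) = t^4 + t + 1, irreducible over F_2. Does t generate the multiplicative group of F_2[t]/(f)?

|GF(2^4)^×| = 2^4 − 1 = 15. Prime factorization: 15 = 3·5.
f is primitive ⇔ t has order 15 in GF(2)[t]/(f), i.e. t^(15/q) ≠ 1 for each prime q | 15.
t^(5) mod f = t^2 + t.
t^(3) mod f = t^3.
None equal 1, so t has full order 15; f is primitive.

Yes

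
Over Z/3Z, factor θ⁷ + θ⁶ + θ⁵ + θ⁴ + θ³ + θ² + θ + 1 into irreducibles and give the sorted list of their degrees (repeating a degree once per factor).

Write g(θ) = θ⁷ + θ⁶ + θ⁵ + θ⁴ + θ³ + θ² + θ + 1.
Roots in Z/3Z: g(0) = 1; g(1) = 2; g(2) = 0 → root.
Linear factors from roots: (θ + 1).
Complete factorization: g(θ) = (θ + 1)·(θ² + 1)·(θ² + θ - 1)·(θ² - θ - 1).
Factor degrees with multiplicity: 1 + 2 + 2 + 2 = 7.

1, 2, 2, 2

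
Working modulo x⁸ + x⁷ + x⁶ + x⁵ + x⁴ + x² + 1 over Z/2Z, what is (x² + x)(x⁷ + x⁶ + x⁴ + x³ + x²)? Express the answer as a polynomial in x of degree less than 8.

Multiply in Z/2Z[x]: (x² + x)·(x⁷ + x⁶ + x⁴ + x³ + x²) = x⁹ + x⁷ + x⁶ + x³.
Reduce using x⁸ ≡ x⁷ + x⁶ + x⁵ + x⁴ + x² + 1 (mod x⁸ + x⁷ + x⁶ + x⁵ + x⁴ + x² + 1).
Reduced: x⁷ + x⁶ + x⁴ + x² + x + 1.

x^7 + x^6 + x^4 + x^2 + x + 1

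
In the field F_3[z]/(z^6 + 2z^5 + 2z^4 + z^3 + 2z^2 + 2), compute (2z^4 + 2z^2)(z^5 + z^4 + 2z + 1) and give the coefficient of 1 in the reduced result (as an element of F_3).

Multiply in F_3[z]: (2z^4 + 2z^2)·(z^5 + z^4 + 2z + 1) = 2z^9 + 2z^8 + 2z^7 + 2z^6 + z^5 + 2z^4 + z^3 + 2z^2.
Reduce using z^6 ≡ z^5 + z^4 + 2z^3 + z^2 + 1 (mod z^6 + 2z^5 + 2z^4 + z^3 + 2z^2 + 2).
Reduced: z^5 + z^4 + 2z^3 + 2z.

0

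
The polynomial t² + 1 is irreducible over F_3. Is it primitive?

Write f(t) = t² + 1.
|GF(3^2)^×| = 3^2 − 1 = 8. Prime factorization: 8 = 2^3.
f is primitive ⇔ t has order 8 in GF(3)[t]/(f), i.e. t^(8/q) ≠ 1 for each prime q | 8.
t^(4) mod f = 1
Since t^(4) = 1, the order of t divides 4 < 8; not primitive.

No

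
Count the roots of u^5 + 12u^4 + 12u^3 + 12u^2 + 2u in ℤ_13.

4

Write P(u) = u^5 + 12u^4 + 12u^3 + 12u^2 + 2u.
Evaluate at each of the 13 elements of ℤ_13:
P(0) = 0 → root; P(1) = 0 → root; P(2) = 8; P(3) = 2; P(4) = 7; P(5) = 7; P(6) = 0 → root; P(7) = 1; P(8) = 6; P(9) = 8; P(10) = 0 → root; P(11) = 4; P(12) = 9.
Roots: {0, 1, 6, 10}.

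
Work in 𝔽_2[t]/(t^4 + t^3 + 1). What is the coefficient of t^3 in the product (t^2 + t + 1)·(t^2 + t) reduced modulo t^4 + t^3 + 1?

Multiply in 𝔽_2[t]: (t^2 + t + 1)·(t^2 + t) = t^4 + t.
Reduce using t^4 ≡ t^3 + 1 (mod t^4 + t^3 + 1).
Reduced: t^3 + t + 1.

1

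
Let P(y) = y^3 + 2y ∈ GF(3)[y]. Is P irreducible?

Check for roots in GF(3): P(0) = 0 → root; P(1) = 0 → root; P(2) = 0 → root.
P(0) = 0, so (y) divides P(y); P is reducible.

No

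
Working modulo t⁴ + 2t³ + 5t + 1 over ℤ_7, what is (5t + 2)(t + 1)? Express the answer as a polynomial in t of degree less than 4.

5t^2 + 2

Multiply in ℤ_7[t]: (5t + 2)·(t + 1) = 5t² + 2.
Reduced: 5t² + 2.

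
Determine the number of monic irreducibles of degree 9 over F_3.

2184

By the necklace-counting formula, N_3(9) = (1/9) Σ_{d|9} μ(9/d)·3^d.
Divisors of 9: 1, 3, 9; μ(9/d) for each: 0, -1, 1.
Σ = − 3^3 + 3^9 = 19656.
N = 19656/9 = 2184.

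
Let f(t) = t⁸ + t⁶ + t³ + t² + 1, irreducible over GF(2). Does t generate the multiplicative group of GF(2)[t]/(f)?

|GF(2^8)^×| = 2^8 − 1 = 255. Prime factorization: 255 = 3·5·17.
f is primitive ⇔ t has order 255 in GF(2)[t]/(f), i.e. t^(255/q) ≠ 1 for each prime q | 255.
t^(85) mod f = t⁴ + t³ + t².
t^(51) mod f = t⁷ + t⁵.
t^(15) mod f = t⁶ + t⁵ + t⁴ + t³ + t².
None equal 1, so t has full order 255; f is primitive.

Yes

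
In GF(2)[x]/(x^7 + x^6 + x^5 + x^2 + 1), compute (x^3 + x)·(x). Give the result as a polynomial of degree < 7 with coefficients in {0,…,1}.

Multiply in GF(2)[x]: (x^3 + x)·(x) = x^4 + x^2.
Reduced: x^4 + x^2.

x^4 + x^2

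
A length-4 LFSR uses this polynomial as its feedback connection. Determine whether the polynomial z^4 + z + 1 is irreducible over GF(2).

Yes

Write g(z) = z^4 + z + 1.
Check for roots in GF(2): g(0) = 1; g(1) = 1.
No roots, so no linear factors.
Monic irreducibles of degree 2 over GF(2): z^2 + z + 1.
None of them divide g (all give nonzero remainder).
No irreducible factor of degree ≤ 2 exists, so g is irreducible over GF(2).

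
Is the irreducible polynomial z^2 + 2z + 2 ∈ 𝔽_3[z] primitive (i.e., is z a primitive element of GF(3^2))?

Write f(z) = z^2 + 2z + 2.
|GF(3^2)^×| = 3^2 − 1 = 8. Prime factorization: 8 = 2^3.
f is primitive ⇔ z has order 8 in GF(3)[z]/(f), i.e. z^(8/q) ≠ 1 for each prime q | 8.
z^(4) mod f = 2.
None equal 1, so z has full order 8; f is primitive.

Yes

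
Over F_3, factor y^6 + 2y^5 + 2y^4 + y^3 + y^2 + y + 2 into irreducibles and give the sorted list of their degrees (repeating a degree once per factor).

6

Write f(y) = y^6 + 2y^5 + 2y^4 + y^3 + y^2 + y + 2.
Roots in F_3: f(0) = 2; f(1) = 1; f(2) = 2.
Complete factorization: f(y) = (y^6 + 2y^5 + 2y^4 + y^3 + y^2 + y + 2).
Factor degrees with multiplicity: 6 = 6.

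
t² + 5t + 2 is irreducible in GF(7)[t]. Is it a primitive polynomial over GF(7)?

Write f(t) = t² + 5t + 2.
|GF(7^2)^×| = 7^2 − 1 = 48. Prime factorization: 48 = 2^4·3.
f is primitive ⇔ t has order 48 in GF(7)[t]/(f), i.e. t^(48/q) ≠ 1 for each prime q | 48.
t^(24) mod f = 1
t^(16) mod f = 4.
Since t^(24) = 1, the order of t divides 24 < 48; not primitive.

No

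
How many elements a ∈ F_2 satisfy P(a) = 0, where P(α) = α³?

Evaluate at each of the 2 elements of F_2:
P(0) = 0 → root; P(1) = 1.
Roots: {0}.

1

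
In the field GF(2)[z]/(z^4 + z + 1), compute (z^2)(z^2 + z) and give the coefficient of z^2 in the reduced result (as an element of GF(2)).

0

Multiply in GF(2)[z]: (z^2)·(z^2 + z) = z^4 + z^3.
Reduce using z^4 ≡ z + 1 (mod z^4 + z + 1).
Reduced: z^3 + z + 1.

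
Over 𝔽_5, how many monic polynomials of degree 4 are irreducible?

x^(5^4) − x is the product of all monic irreducibles of degree dividing 4; Möbius inversion gives N = (1/4) Σ μ(4/d)·5^d.
Divisors of 4: 1, 2, 4; μ(4/d) for each: 0, -1, 1.
Σ = − 5^2 + 5^4 = 600.
N = 600/4 = 150.

150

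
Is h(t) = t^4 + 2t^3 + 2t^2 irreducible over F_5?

Check for roots in F_5: h(0) = 0 → root; h(1) = 0 → root; h(2) = 0 → root; h(3) = 3; h(4) = 1.
h(0) = 0, so (t) divides h(t); h is reducible.

No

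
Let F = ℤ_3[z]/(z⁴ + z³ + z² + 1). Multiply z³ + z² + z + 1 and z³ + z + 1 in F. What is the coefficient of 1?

Multiply in ℤ_3[z]: (z³ + z² + z + 1)·(z³ + z + 1) = z⁶ + z⁵ + 2z⁴ + 2z² + 2z + 1.
Reduce using z⁴ ≡ 2z³ + 2z² + 2 (mod z⁴ + z³ + z² + 1).
Reduced: 2z³ + 2z.

0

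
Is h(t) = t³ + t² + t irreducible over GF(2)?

Check for roots in GF(2): h(0) = 0 → root; h(1) = 1.
h(0) = 0, so (t) divides h(t); h is reducible.

No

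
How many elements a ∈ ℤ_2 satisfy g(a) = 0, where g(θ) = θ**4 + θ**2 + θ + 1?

1

Evaluate at each of the 2 elements of ℤ_2:
g(0) = 1; g(1) = 0 → root.
Roots: {1}.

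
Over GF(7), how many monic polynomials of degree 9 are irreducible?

x^(7^9) − x is the product of all monic irreducibles of degree dividing 9; Möbius inversion gives N = (1/9) Σ μ(9/d)·7^d.
Divisors of 9: 1, 3, 9; μ(9/d) for each: 0, -1, 1.
Σ = − 7^3 + 7^9 = 40353264.
N = 40353264/9 = 4483696.

4483696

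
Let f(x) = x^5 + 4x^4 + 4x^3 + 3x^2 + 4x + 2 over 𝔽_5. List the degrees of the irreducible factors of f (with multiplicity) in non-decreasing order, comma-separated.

Roots in 𝔽_5: f(0) = 2; f(1) = 3; f(2) = 0 → root; f(3) = 1; f(4) = 0 → root.
Linear factors from roots: (x + 3), (x + 1).
Complete factorization: f(x) = (x + 1)·(x + 3)·(x^3 + x + 4).
Factor degrees with multiplicity: 1 + 1 + 3 = 5.

1, 1, 3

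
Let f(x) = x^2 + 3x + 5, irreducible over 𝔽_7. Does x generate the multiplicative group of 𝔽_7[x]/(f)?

Yes

|GF(7^2)^×| = 7^2 − 1 = 48. Prime factorization: 48 = 2^4·3.
f is primitive ⇔ x has order 48 in GF(7)[x]/(f), i.e. x^(48/q) ≠ 1 for each prime q | 48.
x^(24) mod f = 6.
x^(16) mod f = 4.
None equal 1, so x has full order 48; f is primitive.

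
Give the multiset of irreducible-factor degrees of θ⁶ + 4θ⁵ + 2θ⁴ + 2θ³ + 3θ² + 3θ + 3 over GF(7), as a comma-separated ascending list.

1, 2, 3

Write f(θ) = θ⁶ + 4θ⁵ + 2θ⁴ + 2θ³ + 3θ² + 3θ + 3.
Linear factors from roots: (θ + 1).
Complete factorization: f(θ) = (θ + 1)·(θ² + 4θ + 1)·(θ³ + 6θ² + 2θ + 3).
Factor degrees with multiplicity: 1 + 2 + 3 = 6.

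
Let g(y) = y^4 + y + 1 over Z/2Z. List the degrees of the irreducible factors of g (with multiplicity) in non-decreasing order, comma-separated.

Roots in Z/2Z: g(0) = 1; g(1) = 1.
Complete factorization: g(y) = (y^4 + y + 1).
Factor degrees with multiplicity: 4 = 4.

4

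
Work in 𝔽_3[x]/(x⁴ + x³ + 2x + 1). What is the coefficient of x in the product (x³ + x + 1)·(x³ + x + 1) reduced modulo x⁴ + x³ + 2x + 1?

0

Multiply in 𝔽_3[x]: (x³ + x + 1)·(x³ + x + 1) = x⁶ + 2x⁴ + 2x³ + x² + 2x + 1.
Reduce using x⁴ ≡ 2x³ + x + 2 (mod x⁴ + x³ + 2x + 1).
Reduced: 2x² + 1.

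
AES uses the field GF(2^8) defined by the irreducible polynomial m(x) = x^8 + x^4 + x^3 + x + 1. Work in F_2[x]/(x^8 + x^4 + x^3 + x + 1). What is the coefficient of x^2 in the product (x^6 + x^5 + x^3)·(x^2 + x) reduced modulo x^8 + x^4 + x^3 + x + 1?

0

Multiply in F_2[x]: (x^6 + x^5 + x^3)·(x^2 + x) = x^8 + x^6 + x^5 + x^4.
Reduce using x^8 ≡ x^4 + x^3 + x + 1 (mod x^8 + x^4 + x^3 + x + 1).
Reduced: x^6 + x^5 + x^3 + x + 1.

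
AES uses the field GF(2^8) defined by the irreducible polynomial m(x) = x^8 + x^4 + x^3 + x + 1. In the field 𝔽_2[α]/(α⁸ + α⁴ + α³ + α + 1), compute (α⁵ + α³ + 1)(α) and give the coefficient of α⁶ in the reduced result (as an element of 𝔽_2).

1

Multiply in 𝔽_2[α]: (α⁵ + α³ + 1)·(α) = α⁶ + α⁴ + α.
Reduced: α⁶ + α⁴ + α.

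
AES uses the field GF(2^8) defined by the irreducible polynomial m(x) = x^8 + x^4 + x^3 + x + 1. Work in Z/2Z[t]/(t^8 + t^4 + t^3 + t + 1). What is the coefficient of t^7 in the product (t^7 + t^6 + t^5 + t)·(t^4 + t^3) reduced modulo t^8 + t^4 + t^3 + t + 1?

Multiply in Z/2Z[t]: (t^7 + t^6 + t^5 + t)·(t^4 + t^3) = t^11 + t^8 + t^5 + t^4.
Reduce using t^8 ≡ t^4 + t^3 + t + 1 (mod t^8 + t^4 + t^3 + t + 1).
Reduced: t^7 + t^6 + t^5 + t^4 + t + 1.

1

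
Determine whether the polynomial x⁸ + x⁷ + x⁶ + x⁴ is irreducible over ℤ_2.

No

Write P(x) = x⁸ + x⁷ + x⁶ + x⁴.
Check for roots in ℤ_2: P(0) = 0 → root; P(1) = 0 → root.
P(0) = 0, so (x) divides P(x); P is reducible.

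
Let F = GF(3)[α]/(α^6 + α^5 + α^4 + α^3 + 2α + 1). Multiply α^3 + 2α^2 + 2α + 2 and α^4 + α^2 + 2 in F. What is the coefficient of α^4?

2

Multiply in GF(3)[α]: (α^3 + 2α^2 + 2α + 2)·(α^4 + α^2 + 2) = α^7 + 2α^6 + α^4 + α^3 + α + 1.
Reduce using α^6 ≡ 2α^5 + 2α^4 + 2α^3 + α + 2 (mod α^6 + α^5 + α^4 + α^3 + 2α + 1).
Reduced: α^5 + 2α^4 + α^2 + α.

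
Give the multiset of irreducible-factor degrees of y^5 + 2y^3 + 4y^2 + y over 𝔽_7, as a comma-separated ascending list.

1, 1, 1, 2

Write h(y) = y^5 + 2y^3 + 4y^2 + y.
Linear factors from roots: (y), (y + 4), (y + 1).
Complete factorization: h(y) = (y)·(y + 1)·(y + 4)·(y^2 + 2y + 2).
Factor degrees with multiplicity: 1 + 1 + 1 + 2 = 5.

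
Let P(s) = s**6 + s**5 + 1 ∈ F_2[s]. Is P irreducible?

Check for roots in F_2: P(0) = 1; P(1) = 1.
No roots, so no linear factors.
Monic irreducibles of degree 2 over GF(2): s**2 + s + 1.
None of them divide P (all give nonzero remainder).
Monic irreducibles of degree 3 over GF(2): s**3 + s + 1, s**3 + s**2 + 1.
None of them divide P (all give nonzero remainder).
No irreducible factor of degree ≤ 3 exists, so P is irreducible over GF(2).

Yes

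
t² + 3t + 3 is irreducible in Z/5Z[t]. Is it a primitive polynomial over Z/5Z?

Write f(t) = t² + 3t + 3.
|GF(5^2)^×| = 5^2 − 1 = 24. Prime factorization: 24 = 2^3·3.
f is primitive ⇔ t has order 24 in GF(5)[t]/(f), i.e. t^(24/q) ≠ 1 for each prime q | 24.
t^(12) mod f = 4.
t^(8) mod f = t + 1.
None equal 1, so t has full order 24; f is primitive.

Yes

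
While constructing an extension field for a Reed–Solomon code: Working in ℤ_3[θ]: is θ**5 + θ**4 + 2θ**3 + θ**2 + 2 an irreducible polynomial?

Yes

Write f(θ) = θ**5 + θ**4 + 2θ**3 + θ**2 + 2.
Check for roots in ℤ_3: f(0) = 2; f(1) = 1; f(2) = 1.
No roots, so no linear factors.
Monic irreducibles of degree 2 over GF(3): θ**2 + 1, θ**2 + θ + 2, θ**2 + 2θ + 2.
None of them divide f (all give nonzero remainder).
No irreducible factor of degree ≤ 2 exists, so f is irreducible over GF(3).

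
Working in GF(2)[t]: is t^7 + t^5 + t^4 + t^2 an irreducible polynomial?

Write h(t) = t^7 + t^5 + t^4 + t^2.
Check for roots in GF(2): h(0) = 0 → root; h(1) = 0 → root.
h(0) = 0, so (t) divides h(t); h is reducible.

No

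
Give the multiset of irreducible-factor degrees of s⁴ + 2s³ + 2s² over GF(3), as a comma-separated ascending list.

1, 1, 2

Write g(s) = s⁴ + 2s³ + 2s².
Roots in GF(3): g(0) = 0 → root; g(1) = 2; g(2) = 1.
Linear factors from roots: (s).
Complete factorization: g(s) = (s)^2·(s² + 2s + 2).
Factor degrees with multiplicity: 1 + 1 + 2 = 4.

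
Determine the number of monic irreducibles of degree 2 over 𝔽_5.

x^(5^2) − x is the product of all monic irreducibles of degree dividing 2; Möbius inversion gives N = (1/2) Σ μ(2/d)·5^d.
Divisors of 2: 1, 2; μ(2/d) for each: -1, 1.
Σ = − 5^1 + 5^2 = 20.
N = 20/2 = 10.

10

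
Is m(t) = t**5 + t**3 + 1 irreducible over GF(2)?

Yes

Check for roots in GF(2): m(0) = 1; m(1) = 1.
No roots, so no linear factors.
Monic irreducibles of degree 2 over GF(2): t**2 + t + 1.
None of them divide m (all give nonzero remainder).
No irreducible factor of degree ≤ 2 exists, so m is irreducible over GF(2).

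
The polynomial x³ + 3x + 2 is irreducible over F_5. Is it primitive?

Write f(x) = x³ + 3x + 2.
|GF(5^3)^×| = 5^3 − 1 = 124. Prime factorization: 124 = 2^2·31.
f is primitive ⇔ x has order 124 in GF(5)[x]/(f), i.e. x^(124/q) ≠ 1 for each prime q | 124.
x^(62) mod f = 4.
x^(4) mod f = 2x² + 3x.
None equal 1, so x has full order 124; f is primitive.

Yes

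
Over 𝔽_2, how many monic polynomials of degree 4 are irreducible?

x^(2^4) − x is the product of all monic irreducibles of degree dividing 4; Möbius inversion gives N = (1/4) Σ μ(4/d)·2^d.
Divisors of 4: 1, 2, 4; μ(4/d) for each: 0, -1, 1.
Σ = − 2^2 + 2^4 = 12.
N = 12/4 = 3.

3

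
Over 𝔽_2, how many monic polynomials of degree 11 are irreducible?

186

By the necklace-counting formula, N_2(11) = (1/11) Σ_{d|11} μ(11/d)·2^d.
Divisors of 11: 1, 11; μ(11/d) for each: -1, 1.
Σ = − 2^1 + 2^11 = 2046.
N = 2046/11 = 186.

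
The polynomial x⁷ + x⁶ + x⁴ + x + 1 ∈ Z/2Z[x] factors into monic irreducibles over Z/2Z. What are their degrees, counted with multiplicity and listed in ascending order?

Write f(x) = x⁷ + x⁶ + x⁴ + x + 1.
Roots in Z/2Z: f(0) = 1; f(1) = 1.
Complete factorization: f(x) = (x⁷ + x⁶ + x⁴ + x + 1).
Factor degrees with multiplicity: 7 = 7.

7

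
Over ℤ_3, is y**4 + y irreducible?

Write P(y) = y**4 + y.
Check for roots in ℤ_3: P(0) = 0 → root; P(1) = 2; P(2) = 0 → root.
P(0) = 0, so (y) divides P(y); P is reducible.

No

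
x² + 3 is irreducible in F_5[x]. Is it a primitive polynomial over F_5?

Write f(x) = x² + 3.
|GF(5^2)^×| = 5^2 − 1 = 24. Prime factorization: 24 = 2^3·3.
f is primitive ⇔ x has order 24 in GF(5)[x]/(f), i.e. x^(24/q) ≠ 1 for each prime q | 24.
x^(12) mod f = 4.
x^(8) mod f = 1
Since x^(8) = 1, the order of x divides 8 < 24; not primitive.

No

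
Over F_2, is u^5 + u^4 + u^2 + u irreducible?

No

Write m(u) = u^5 + u^4 + u^2 + u.
Check for roots in F_2: m(0) = 0 → root; m(1) = 0 → root.
m(0) = 0, so (u) divides m(u); m is reducible.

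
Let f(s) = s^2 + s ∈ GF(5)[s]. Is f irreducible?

Check for roots in GF(5): f(0) = 0 → root; f(1) = 2; f(2) = 1; f(3) = 2; f(4) = 0 → root.
f(0) = 0, so (s) divides f(s); f is reducible.

No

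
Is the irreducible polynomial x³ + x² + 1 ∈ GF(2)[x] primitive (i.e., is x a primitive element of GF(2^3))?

Write f(x) = x³ + x² + 1.
|GF(2^3)^×| = 2^3 − 1 = 7. Prime factorization: 7 = 7.
f is primitive ⇔ x has order 7 in GF(2)[x]/(f), i.e. x^(7/q) ≠ 1 for each prime q | 7.
x^(1) mod f = x.
None equal 1, so x has full order 7; f is primitive.

Yes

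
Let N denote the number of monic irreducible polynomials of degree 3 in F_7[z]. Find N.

112

x^(7^3) − x is the product of all monic irreducibles of degree dividing 3; Möbius inversion gives N = (1/3) Σ μ(3/d)·7^d.
Divisors of 3: 1, 3; μ(3/d) for each: -1, 1.
Σ = − 7^1 + 7^3 = 336.
N = 336/3 = 112.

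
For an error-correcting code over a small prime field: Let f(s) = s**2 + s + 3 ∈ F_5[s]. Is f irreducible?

No

Check for roots in F_5: f(0) = 3; f(1) = 0 → root; f(2) = 4; f(3) = 0 → root; f(4) = 3.
f(1) = 0, so (s − 1) divides f(s); f is reducible.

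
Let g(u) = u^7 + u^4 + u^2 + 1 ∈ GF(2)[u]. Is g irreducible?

Check for roots in GF(2): g(0) = 1; g(1) = 0 → root.
g(1) = 0, so (u − 1) divides g(u); g is reducible.

No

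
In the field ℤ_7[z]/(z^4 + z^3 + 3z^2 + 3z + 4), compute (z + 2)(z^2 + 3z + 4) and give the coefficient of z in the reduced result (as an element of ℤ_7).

3

Multiply in ℤ_7[z]: (z + 2)·(z^2 + 3z + 4) = z^3 + 5z^2 + 3z + 1.
Reduced: z^3 + 5z^2 + 3z + 1.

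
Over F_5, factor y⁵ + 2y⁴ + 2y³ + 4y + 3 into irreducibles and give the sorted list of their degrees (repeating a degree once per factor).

Write h(y) = y⁵ + 2y⁴ + 2y³ + 4y + 3.
Roots in F_5: h(0) = 3; h(1) = 2; h(2) = 1; h(3) = 4; h(4) = 3.
Complete factorization: h(y) = (y⁵ + 2y⁴ + 2y³ + 4y + 3).
Factor degrees with multiplicity: 5 = 5.

5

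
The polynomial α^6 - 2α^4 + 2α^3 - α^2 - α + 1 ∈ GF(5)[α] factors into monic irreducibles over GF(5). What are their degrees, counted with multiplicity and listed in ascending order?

Write f(α) = α^6 - 2α^4 + 2α^3 - α^2 - α + 1.
Roots in GF(5): f(0) = 1; f(1) = 0 → root; f(2) = 3; f(3) = 0 → root; f(4) = 3.
Linear factors from roots: (α - 1), (α + 2).
Complete factorization: f(α) = (α + 2)·(α - 1)·(α^2 + 2α - 2)·(α^2 + 2α - 1).
Factor degrees with multiplicity: 1 + 1 + 2 + 2 = 6.

1, 1, 2, 2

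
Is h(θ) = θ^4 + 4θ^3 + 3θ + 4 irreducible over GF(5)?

Yes

Check for roots in GF(5): h(0) = 4; h(1) = 2; h(2) = 3; h(3) = 2; h(4) = 3.
No roots, so no linear factors.
Degree-2 irreducible divisors: test the 10 monic irreducibles of degree 2 over GF(5).
None of them divide h (all give nonzero remainder).
No irreducible factor of degree ≤ 2 exists, so h is irreducible over GF(5).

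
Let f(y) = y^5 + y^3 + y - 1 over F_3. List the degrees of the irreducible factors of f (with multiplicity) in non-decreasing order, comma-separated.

Roots in F_3: f(0) = 2; f(1) = 2; f(2) = 2.
Complete factorization: f(y) = (y^5 + y^3 + y - 1).
Factor degrees with multiplicity: 5 = 5.

5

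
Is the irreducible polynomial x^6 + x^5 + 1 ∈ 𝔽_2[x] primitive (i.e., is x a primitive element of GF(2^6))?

Write f(x) = x^6 + x^5 + 1.
|GF(2^6)^×| = 2^6 − 1 = 63. Prime factorization: 63 = 3^2·7.
f is primitive ⇔ x has order 63 in GF(2)[x]/(f), i.e. x^(63/q) ≠ 1 for each prime q | 63.
x^(21) mod f = x^5 + x^4 + x^3 + 1.
x^(9) mod f = x^5 + x^3 + x^2 + x + 1.
None equal 1, so x has full order 63; f is primitive.

Yes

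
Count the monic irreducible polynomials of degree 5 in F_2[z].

The number of monic irreducibles of degree 5 over GF(2) is (1/5)·Σ_{d∣5} μ(5/d) 2^d.
Divisors of 5: 1, 5; μ(5/d) for each: -1, 1.
Σ = − 2^1 + 2^5 = 30.
N = 30/5 = 6.

6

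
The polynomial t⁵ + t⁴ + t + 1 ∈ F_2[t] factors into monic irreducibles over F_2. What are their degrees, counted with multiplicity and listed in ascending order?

1, 1, 1, 1, 1

Write f(t) = t⁵ + t⁴ + t + 1.
Roots in F_2: f(0) = 1; f(1) = 0 → root.
Linear factors from roots: (t + 1).
Complete factorization: f(t) = (t + 1)^5.
Factor degrees with multiplicity: 1 + 1 + 1 + 1 + 1 = 5.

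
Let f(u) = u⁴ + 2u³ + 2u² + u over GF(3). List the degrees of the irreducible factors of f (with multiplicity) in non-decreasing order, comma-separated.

Roots in GF(3): f(0) = 0 → root; f(1) = 0 → root; f(2) = 0 → root.
Linear factors from roots: (u), (u + 2), (u + 1).
Complete factorization: f(u) = (u)·(u + 1)·(u + 2)^2.
Factor degrees with multiplicity: 1 + 1 + 1 + 1 = 4.

1, 1, 1, 1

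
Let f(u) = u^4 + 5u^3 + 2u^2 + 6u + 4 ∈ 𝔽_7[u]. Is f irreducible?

Yes

Check for roots in 𝔽_7: f(0) = 4; f(1) = 4; f(2) = 3; f(3) = 4; f(4) = 6; f(5) = 4; f(6) = 3.
No roots, so no linear factors.
Degree-2 irreducible divisors: test the 21 monic irreducibles of degree 2 over GF(7).
None of them divide f (all give nonzero remainder).
No irreducible factor of degree ≤ 2 exists, so f is irreducible over GF(7).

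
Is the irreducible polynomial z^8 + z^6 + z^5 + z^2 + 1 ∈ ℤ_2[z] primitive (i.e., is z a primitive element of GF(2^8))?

Write f(z) = z^8 + z^6 + z^5 + z^2 + 1.
|GF(2^8)^×| = 2^8 − 1 = 255. Prime factorization: 255 = 3·5·17.
f is primitive ⇔ z has order 255 in GF(2)[z]/(f), i.e. z^(255/q) ≠ 1 for each prime q | 255.
z^(85) mod f = z^7 + z^3 + 1.
z^(51) mod f = z^6 + z^5 + 1.
z^(15) mod f = z^7 + z^6 + z^5 + z^4 + z^2 + z + 1.
None equal 1, so z has full order 255; f is primitive.

Yes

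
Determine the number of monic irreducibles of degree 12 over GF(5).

20343700

The number of monic irreducibles of degree 12 over GF(5) is (1/12)·Σ_{d∣12} μ(12/d) 5^d.
Divisors of 12: 1, 2, 3, 4, 6, 12; μ(12/d) for each: 0, 1, 0, -1, -1, 1.
Σ = 5^2 − 5^4 − 5^6 + 5^12 = 244124400.
N = 244124400/12 = 20343700.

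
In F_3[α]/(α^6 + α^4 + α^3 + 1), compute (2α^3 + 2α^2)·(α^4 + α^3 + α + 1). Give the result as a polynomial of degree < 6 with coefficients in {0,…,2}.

Multiply in F_3[α]: (2α^3 + 2α^2)·(α^4 + α^3 + α + 1) = 2α^7 + α^6 + 2α^5 + 2α^4 + α^3 + 2α^2.
Reduce using α^6 ≡ 2α^4 + 2α^3 + 2 (mod α^6 + α^4 + α^3 + 1).
Reduced: 2α^4 + 2α^2 + α + 2.

2α^4 + 2α^2 + α + 2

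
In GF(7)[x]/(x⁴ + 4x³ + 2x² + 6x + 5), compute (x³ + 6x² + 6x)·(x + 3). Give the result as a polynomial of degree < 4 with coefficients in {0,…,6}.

Multiply in GF(7)[x]: (x³ + 6x² + 6x)·(x + 3) = x⁴ + 2x³ + 3x² + 4x.
Reduce using x⁴ ≡ 3x³ + 5x² + x + 2 (mod x⁴ + 4x³ + 2x² + 6x + 5).
Reduced: 5x³ + x² + 5x + 2.

5x^3 + x^2 + 5x + 2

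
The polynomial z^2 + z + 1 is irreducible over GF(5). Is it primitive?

No

Write f(z) = z^2 + z + 1.
|GF(5^2)^×| = 5^2 − 1 = 24. Prime factorization: 24 = 2^3·3.
f is primitive ⇔ z has order 24 in GF(5)[z]/(f), i.e. z^(24/q) ≠ 1 for each prime q | 24.
z^(12) mod f = 1
z^(8) mod f = 4z + 4.
Since z^(12) = 1, the order of z divides 12 < 24; not primitive.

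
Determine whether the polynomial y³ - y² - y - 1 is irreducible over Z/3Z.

Write P(y) = y³ - y² - y - 1.
Check for roots in Z/3Z: P(0) = 2; P(1) = 1; P(2) = 1.
No roots. A degree-3 polynomial over a field with no linear factor is irreducible.

Yes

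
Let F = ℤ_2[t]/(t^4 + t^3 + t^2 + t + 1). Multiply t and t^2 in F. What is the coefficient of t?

0

Multiply in ℤ_2[t]: (t)·(t^2) = t^3.
Reduced: t^3.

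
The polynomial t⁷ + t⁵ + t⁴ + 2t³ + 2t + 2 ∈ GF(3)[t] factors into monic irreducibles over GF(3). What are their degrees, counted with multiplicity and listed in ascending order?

Write f(t) = t⁷ + t⁵ + t⁴ + 2t³ + 2t + 2.
Roots in GF(3): f(0) = 2; f(1) = 0 → root; f(2) = 0 → root.
Linear factors from roots: (t + 2), (t + 1).
Complete factorization: f(t) = (t + 1)·(t + 2)^2·(t² + 1)·(t² + t + 2).
Factor degrees with multiplicity: 1 + 1 + 1 + 2 + 2 = 7.

1, 1, 1, 2, 2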